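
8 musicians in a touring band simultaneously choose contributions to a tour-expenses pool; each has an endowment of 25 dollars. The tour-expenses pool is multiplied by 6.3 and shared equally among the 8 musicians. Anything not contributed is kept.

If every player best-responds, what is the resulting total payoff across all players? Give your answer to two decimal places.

Each contributed unit returns 6.3/8 = 0.7875 to its contributor — below 1 — so contributing 0 is dominant for every player. At the Nash equilibrium everyone keeps their 25, and the group total is 8 × 25 = 200.

200.00 dollars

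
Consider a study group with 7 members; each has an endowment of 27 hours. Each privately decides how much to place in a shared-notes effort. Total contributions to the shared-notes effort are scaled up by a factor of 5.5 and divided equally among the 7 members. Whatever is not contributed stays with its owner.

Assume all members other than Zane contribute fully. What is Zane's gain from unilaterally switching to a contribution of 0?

Switching from a contribution of 27 to 0 lets Zane keep an extra 27 hours, but lowers the shared-notes effort by 27, which costs Zane their own share of that drop: 5.5/7 × 27 = 21.21.
Net gain = 27 − 21.21 = 5.79. The private return per contributed unit (0.7857) is below 1, so free-riding is indeed the best response regardless of what the others do.

5.79 hours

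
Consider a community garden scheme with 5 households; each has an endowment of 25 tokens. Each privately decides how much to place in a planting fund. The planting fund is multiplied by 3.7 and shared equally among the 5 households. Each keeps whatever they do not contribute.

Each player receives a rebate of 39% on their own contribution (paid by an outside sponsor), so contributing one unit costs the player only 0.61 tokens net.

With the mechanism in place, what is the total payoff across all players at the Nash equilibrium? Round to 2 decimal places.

With the mechanism, a contributed unit returns (3.7/5) / 0.61 = 1.2131 per unit of net cost to the contributor — now above 1 — so contributing fully is weakly dominant for every player.
So the Nash equilibrium is full contribution by all 5; the group earns 5 × (25 × 0.39 + 3.7 × 25) = 511.25.

511.25 tokens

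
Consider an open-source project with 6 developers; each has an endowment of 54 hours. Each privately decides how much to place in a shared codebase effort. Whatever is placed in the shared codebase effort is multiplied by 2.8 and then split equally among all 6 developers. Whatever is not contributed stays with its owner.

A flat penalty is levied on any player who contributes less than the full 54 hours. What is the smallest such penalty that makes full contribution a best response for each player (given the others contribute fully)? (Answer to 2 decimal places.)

Given the others contribute fully, the best deviation is to contribute 0 (any partial contribution still incurs the fine and gives up units whose private return 0.4667 is below 1).
Deviating from 54 to 0 saves 54 hours but forfeits the deviator's share of the drop in the shared codebase effort: 2.8/6 × 54 = 25.20.
So the deviation gain is 54 − 25.20 = 28.80, and the fine must be at least 28.80 hours to wipe it out.

28.80 hours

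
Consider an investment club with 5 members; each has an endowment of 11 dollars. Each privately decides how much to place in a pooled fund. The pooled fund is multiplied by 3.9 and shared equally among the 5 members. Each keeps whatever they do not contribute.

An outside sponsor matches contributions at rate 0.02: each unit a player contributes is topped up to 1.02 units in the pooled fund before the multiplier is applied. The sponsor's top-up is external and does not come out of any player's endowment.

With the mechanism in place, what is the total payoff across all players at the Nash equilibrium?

The effective private return is 3.9 × 1.02 / 5 = 0.7956, which is still under 1, so the mechanism doesn't change anyone's dominant strategy: zero contribution.
Everyone keeps their endowment and the group total is 5 × 11 = 55.

55.00 dollars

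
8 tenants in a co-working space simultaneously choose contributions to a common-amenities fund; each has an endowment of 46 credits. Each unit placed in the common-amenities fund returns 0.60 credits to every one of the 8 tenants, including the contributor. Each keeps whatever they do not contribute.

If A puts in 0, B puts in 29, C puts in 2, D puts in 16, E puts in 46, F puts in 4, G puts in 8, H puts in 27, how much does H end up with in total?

Total contributed: 0 + 29 + 2 + 16 + 46 + 4 + 8 + 27 = 132.
Each receives 0.60 × 132 = 79.20 from the common-amenities fund.
H keeps 46 − 27 = 19, so H's payoff is 19 + 79.20 = 98.20.

98.20 credits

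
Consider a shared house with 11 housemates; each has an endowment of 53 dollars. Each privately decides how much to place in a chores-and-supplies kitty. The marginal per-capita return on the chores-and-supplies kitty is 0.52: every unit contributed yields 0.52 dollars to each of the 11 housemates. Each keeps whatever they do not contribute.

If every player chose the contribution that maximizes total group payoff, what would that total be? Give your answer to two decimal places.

3334.76 dollars

Each contributed unit returns 5.720 to the group as a whole (0.52 to each of 11 players), which exceeds 1, so the social optimum is full contribution: group total = 5.720 × 583 = 3334.76.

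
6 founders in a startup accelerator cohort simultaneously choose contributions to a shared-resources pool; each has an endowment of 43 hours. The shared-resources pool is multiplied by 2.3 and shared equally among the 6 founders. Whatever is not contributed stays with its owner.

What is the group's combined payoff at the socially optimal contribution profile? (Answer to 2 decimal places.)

593.40 hours

Each contributed unit returns 2.300 to the group as a whole (0.3833 to each of 6 players), which exceeds 1, so the social optimum is full contribution: group total = 2.300 × 258 = 593.40.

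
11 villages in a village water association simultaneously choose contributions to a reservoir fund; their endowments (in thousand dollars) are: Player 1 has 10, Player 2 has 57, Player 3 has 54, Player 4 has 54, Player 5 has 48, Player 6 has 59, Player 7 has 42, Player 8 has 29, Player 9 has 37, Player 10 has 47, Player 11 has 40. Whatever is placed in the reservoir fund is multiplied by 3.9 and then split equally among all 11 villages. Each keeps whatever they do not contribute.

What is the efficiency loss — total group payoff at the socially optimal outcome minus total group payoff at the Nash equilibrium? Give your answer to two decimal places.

The private return per contributed unit is 3.9/11 = 0.3545 < 1 for every player regardless of endowment, so the Nash equilibrium is zero contribution and the group total is Σ E_j = 10 + 57 + 54 + 54 + 48 + 59 + 42 + 29 + 37 + 47 + 40 = 477.
Each contributed unit returns 3.900 to the group, so the social optimum is full contribution by everyone: group total = 3.900 × 477 = 1860.30.
Efficiency loss = (3.900 − 1) × 477 = 1383.30.

1383.30 thousand dollars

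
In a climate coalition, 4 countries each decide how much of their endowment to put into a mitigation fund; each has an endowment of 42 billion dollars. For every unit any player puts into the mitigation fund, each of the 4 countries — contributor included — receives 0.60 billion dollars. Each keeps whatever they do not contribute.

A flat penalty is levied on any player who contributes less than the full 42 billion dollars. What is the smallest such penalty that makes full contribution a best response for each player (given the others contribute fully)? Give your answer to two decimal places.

Given the others contribute fully, the best deviation is to contribute 0 (any partial contribution still incurs the fine and gives up units whose private return 0.60 is below 1).
Deviating from 42 to 0 saves 42 billion dollars but forfeits the deviator's share of the drop in the mitigation fund: 0.60 × 42 = 25.20.
So the deviation gain is 42 − 25.20 = 16.80, and the fine must be at least 16.80 billion dollars to wipe it out.

16.80 billion dollars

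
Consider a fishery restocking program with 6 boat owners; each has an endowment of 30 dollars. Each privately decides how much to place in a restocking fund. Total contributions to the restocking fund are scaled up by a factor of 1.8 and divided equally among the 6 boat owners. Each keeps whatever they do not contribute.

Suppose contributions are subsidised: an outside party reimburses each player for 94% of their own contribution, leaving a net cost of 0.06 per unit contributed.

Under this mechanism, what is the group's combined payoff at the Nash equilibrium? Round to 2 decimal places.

Under the mechanism each unit contributed yields (1.8/6) / 0.06 = 5.0000 back to its contributor per unit of net cost, which exceeds 1, making full contribution the dominant choice for everyone.
So the Nash equilibrium is full contribution by all 6; the group earns 6 × (30 × 0.94 + 1.8 × 30) = 493.20.

493.20 dollars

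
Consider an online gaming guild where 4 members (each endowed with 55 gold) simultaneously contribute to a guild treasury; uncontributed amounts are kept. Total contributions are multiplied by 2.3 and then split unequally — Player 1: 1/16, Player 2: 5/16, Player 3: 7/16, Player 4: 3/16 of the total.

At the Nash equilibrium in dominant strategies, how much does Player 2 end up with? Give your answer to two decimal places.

A player with share s gets back 2.3·s per unit contributed, so full contribution is dominant for anyone with s > 1/2.3 = 0.4348 and zero contribution is dominant for anyone below.
The only share above 0.4348 is Player 3's 7/16, contributing 55; the remaining 3 contribute 0. Total contributed: 55.
Player 2 keeps 55 and receives 2.3 × 55 × 5/16 = 39.53 from the guild treasury, for a payoff of 94.53.

94.53 gold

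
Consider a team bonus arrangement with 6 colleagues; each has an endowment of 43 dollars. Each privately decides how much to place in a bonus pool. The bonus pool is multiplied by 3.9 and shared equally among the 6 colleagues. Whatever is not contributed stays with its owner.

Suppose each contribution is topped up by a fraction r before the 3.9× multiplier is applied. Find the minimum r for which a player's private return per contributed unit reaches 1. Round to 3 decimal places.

0.538

With matching at rate r, one contributed unit becomes (1 + r) in the bonus pool and returns 3.9 × (1 + r) / 6 to the contributor.
Setting this equal to 1: 1 + r = 6/3.9 = 1.5385.
So the minimum matching rate is r = 1.5385 − 1 = 0.538.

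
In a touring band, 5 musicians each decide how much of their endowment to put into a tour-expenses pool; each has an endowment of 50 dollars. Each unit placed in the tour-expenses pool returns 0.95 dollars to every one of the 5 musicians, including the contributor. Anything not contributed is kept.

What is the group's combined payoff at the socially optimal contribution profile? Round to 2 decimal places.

Each contributed unit returns 4.750 to the group as a whole (0.95 to each of 5 players), which exceeds 1, so the social optimum is full contribution: group total = 4.750 × 250 = 1187.50.

1187.50 dollars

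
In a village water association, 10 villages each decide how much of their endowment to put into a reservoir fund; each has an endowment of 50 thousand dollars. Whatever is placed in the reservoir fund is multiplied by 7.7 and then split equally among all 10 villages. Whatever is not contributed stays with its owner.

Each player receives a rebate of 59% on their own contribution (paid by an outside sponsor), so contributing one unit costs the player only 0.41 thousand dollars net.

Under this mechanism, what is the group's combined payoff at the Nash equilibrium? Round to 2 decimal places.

With the mechanism, a contributed unit returns (7.7/10) / 0.41 = 1.8780 per unit of net cost to the contributor — now above 1 — so contributing fully is weakly dominant for every player.
So the Nash equilibrium is full contribution by all 10; the group earns 10 × (50 × 0.59 + 7.7 × 50) = 4145.00.

4145.00 thousand dollars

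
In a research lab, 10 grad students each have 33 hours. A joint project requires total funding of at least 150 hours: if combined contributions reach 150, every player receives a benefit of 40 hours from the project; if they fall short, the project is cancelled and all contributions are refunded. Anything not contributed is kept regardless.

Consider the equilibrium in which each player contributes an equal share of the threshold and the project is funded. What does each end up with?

58 hours

Equal share of the threshold: 150/10 = 15.
At this profile no one gains by cutting their contribution: any cut drops the total below 150, the project is cancelled, contributions are refunded, and the deviator ends with 33, which is less than 33 − 15 + 40 = 58. Contributing more than 15 just wastes the excess. So contributing exactly 15 is a best response.
Each player's payoff: 33 − 15 + 40 = 58.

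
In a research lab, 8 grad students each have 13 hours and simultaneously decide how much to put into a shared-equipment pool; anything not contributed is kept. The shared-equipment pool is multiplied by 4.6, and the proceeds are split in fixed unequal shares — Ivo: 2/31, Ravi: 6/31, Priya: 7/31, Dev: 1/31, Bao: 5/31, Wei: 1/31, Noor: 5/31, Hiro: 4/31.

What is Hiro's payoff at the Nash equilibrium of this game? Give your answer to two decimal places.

20.72 hours

For player j, contributing a unit is worthwhile iff 4.6 × (j's share) ≥ 1, i.e. iff j's share is at least 0.2174.
Only Priya (7/31) clears that bar, contributing 13; the remaining 7 contribute 0. Total contributed: 13.
Hiro keeps 13 and receives 4.6 × 13 × 4/31 = 7.72 from the shared-equipment pool, for a payoff of 20.72.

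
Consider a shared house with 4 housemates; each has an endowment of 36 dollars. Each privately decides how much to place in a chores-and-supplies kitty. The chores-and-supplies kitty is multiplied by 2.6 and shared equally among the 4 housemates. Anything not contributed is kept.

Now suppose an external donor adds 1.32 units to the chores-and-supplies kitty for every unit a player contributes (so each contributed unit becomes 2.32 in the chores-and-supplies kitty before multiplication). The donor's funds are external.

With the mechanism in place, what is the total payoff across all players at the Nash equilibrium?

868.61 dollars

Under the mechanism each unit contributed yields 2.6 × 2.32 / 4 = 1.5080 back to its contributor per unit of net cost, which exceeds 1, making full contribution the dominant choice for everyone.
So the Nash equilibrium is full contribution by all 4; the group earns 2.6 × 2.32 × 144 = 868.61.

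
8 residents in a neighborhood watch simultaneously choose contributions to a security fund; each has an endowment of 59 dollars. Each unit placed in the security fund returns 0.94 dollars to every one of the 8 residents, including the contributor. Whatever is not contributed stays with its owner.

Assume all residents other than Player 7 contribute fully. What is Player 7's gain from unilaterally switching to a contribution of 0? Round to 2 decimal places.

3.54 dollars

Switching from a contribution of 59 to 0 lets Player 7 keep an extra 59 dollars, but lowers the security fund by 59, which costs Player 7 their own share of that drop: 0.94 × 59 = 55.46.
Net gain = 59 − 55.46 = 3.54. The private return per contributed unit (0.94) is below 1, so free-riding is indeed the best response regardless of what the others do.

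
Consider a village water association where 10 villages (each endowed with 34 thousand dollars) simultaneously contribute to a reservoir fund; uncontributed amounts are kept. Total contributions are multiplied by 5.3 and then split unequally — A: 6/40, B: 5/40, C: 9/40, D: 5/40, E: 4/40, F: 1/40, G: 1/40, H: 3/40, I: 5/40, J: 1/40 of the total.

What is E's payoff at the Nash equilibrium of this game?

52.02 thousand dollars

A player with share s gets back 5.3·s per unit contributed, so full contribution is dominant for anyone with s > 1/5.3 = 0.1887 and zero contribution is dominant for anyone below.
Only C (9/40) clears that bar, contributing 34; the remaining 9 contribute 0. Total contributed: 34.
E keeps 34 and receives 5.3 × 34 × 4/40 = 18.02 from the reservoir fund, for a payoff of 52.02.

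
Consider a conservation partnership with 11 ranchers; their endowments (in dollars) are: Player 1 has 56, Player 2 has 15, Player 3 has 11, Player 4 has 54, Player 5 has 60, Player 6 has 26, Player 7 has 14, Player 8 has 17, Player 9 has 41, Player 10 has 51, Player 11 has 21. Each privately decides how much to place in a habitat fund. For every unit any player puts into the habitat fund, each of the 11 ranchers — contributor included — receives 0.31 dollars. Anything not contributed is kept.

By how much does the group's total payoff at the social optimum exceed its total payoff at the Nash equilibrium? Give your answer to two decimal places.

The private return per contributed unit is 0.31 < 1 for everyone, so the Nash equilibrium is zero contribution and the group total is Σ E_j = 56 + 15 + 11 + 54 + 60 + 26 + 14 + 17 + 41 + 51 + 21 = 366.
Each contributed unit returns 3.410 to the group, so the social optimum is full contribution by everyone: group total = 3.410 × 366 = 1248.06.
Efficiency loss = (3.410 − 1) × 366 = 882.06.

882.06 dollars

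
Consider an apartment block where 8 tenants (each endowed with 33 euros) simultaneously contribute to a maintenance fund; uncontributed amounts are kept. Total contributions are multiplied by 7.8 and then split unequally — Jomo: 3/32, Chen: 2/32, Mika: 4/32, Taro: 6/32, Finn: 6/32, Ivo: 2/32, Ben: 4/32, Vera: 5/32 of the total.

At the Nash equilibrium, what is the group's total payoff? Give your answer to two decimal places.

Player j's private return per contributed unit is 7.8 × (j's share). Contributing is weakly dominant for j when that share is at least 1/7.8 = 0.1282, and contributing 0 is dominant otherwise.
Taro, Finn and Vera clear that bar, contributing 33 each; the remaining 5 contribute 0. Total contributed: 99.
The maintenance fund pays out 7.8 × 99 = 772.20 in total (split across the unequal shares, but the aggregate is all that matters for the group sum).
The 5 free-riders keep 33 each, adding 165. Group total = 165 + 772.20 = 937.20.

937.20 euros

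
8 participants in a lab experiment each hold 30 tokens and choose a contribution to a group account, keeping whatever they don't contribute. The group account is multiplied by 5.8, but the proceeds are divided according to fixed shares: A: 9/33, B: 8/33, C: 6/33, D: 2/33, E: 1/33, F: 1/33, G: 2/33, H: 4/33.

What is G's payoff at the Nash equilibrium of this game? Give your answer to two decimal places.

61.64 tokens

Each unit j contributes comes back to j as 5.8 × (j's share), so j prefers to contribute only if that share exceeds 1/5.8 = 0.1724; otherwise keeping the unit dominates.
A, B and C clear that bar, contributing 30 each; the remaining 5 contribute 0. Total contributed: 90.
G keeps 30 and receives 5.8 × 90 × 2/33 = 31.64 from the group account, for a payoff of 61.64.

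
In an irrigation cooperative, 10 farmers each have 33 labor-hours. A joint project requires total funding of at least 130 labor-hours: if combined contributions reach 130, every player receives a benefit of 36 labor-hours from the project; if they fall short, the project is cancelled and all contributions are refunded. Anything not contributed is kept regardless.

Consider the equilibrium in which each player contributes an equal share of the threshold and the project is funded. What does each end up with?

Equal share of the threshold: 130/10 = 13.
At this profile no one gains by cutting their contribution: any cut drops the total below 130, the project is cancelled, contributions are refunded, and the deviator ends with 33, which is less than 33 − 13 + 36 = 56. Contributing more than 13 just wastes the excess. So contributing exactly 13 is a best response.
Each player's payoff: 33 − 13 + 36 = 56.

56 labor-hours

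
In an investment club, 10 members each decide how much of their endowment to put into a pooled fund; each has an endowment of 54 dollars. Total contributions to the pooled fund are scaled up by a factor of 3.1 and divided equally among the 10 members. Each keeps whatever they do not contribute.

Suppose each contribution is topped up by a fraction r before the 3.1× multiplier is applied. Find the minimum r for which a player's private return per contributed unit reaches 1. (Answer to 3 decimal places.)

With matching at rate r, one contributed unit becomes (1 + r) in the pooled fund and returns 3.1 × (1 + r) / 10 to the contributor.
Setting this equal to 1: 1 + r = 10/3.1 = 3.2258.
So the minimum matching rate is r = 3.2258 − 1 = 2.226.

2.226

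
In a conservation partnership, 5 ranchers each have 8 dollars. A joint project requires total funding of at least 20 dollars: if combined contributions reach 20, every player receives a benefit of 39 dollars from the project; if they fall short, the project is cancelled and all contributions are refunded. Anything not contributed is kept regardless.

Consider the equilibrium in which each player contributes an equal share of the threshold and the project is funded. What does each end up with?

Equal share of the threshold: 20/5 = 4.
At this profile no one gains by cutting their contribution: any cut drops the total below 20, the project is cancelled, contributions are refunded, and the deviator ends with 8, which is less than 8 − 4 + 39 = 43. Contributing more than 4 just wastes the excess. So contributing exactly 4 is a best response.
Each player's payoff: 8 − 4 + 39 = 43.

43 dollars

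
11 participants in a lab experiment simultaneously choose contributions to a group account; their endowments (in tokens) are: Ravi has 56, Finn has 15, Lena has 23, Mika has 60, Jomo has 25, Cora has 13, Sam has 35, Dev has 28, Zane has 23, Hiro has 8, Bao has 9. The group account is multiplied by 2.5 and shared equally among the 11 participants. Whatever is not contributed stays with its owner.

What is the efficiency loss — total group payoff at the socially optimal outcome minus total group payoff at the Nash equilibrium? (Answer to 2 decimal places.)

The private return per contributed unit is 2.5/11 = 0.2273 < 1 for every player regardless of endowment, so the Nash equilibrium is zero contribution and the group total is Σ E_j = 56 + 15 + 23 + 60 + 25 + 13 + 35 + 28 + 23 + 8 + 9 = 295.
Each contributed unit returns 2.500 to the group, so the social optimum is full contribution by everyone: group total = 2.500 × 295 = 737.50.
Efficiency loss = (2.500 − 1) × 295 = 442.50.

442.50 tokens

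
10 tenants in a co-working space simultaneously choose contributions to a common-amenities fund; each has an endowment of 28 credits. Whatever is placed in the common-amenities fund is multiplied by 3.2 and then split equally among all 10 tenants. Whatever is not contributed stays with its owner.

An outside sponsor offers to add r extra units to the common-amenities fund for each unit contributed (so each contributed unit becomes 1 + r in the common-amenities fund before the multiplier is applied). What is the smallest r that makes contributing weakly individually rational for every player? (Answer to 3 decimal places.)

2.125

With matching at rate r, one contributed unit becomes (1 + r) in the common-amenities fund and returns 3.2 × (1 + r) / 10 to the contributor.
Setting this equal to 1: 1 + r = 10/3.2 = 3.1250.
So the minimum matching rate is r = 3.1250 − 1 = 2.125.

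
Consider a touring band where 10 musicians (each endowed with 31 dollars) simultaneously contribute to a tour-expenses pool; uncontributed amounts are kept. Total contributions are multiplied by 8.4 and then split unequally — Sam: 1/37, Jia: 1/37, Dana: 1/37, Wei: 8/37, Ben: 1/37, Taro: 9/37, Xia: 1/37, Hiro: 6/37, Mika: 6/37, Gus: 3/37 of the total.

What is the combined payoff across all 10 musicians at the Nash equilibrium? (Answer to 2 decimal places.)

1227.60 dollars

Each unit j contributes comes back to j as 8.4 × (j's share), so j prefers to contribute only if that share exceeds 1/8.4 = 0.1190; otherwise keeping the unit dominates.
The shares above 0.1190 belong to Wei, Taro, Hiro and Mika, contributing 31 each; the remaining 6 contribute 0. Total contributed: 124.
The tour-expenses pool pays out 8.4 × 124 = 1041.60 in total (split across the unequal shares, but the aggregate is all that matters for the group sum).
The 6 free-riders keep 31 each, adding 186. Group total = 186 + 1041.60 = 1227.60.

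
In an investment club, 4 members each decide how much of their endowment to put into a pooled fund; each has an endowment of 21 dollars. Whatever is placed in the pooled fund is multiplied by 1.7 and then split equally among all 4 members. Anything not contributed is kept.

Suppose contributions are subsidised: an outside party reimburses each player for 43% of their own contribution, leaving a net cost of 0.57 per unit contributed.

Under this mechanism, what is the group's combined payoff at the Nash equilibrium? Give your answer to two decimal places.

84.00 dollars

With the mechanism, a contributed unit returns (1.7/4) / 0.57 = 0.7456 per unit of net cost — still below 1 — so contributing 0 remains dominant for every player.
Everyone keeps their endowment and the group total is 4 × 21 = 84.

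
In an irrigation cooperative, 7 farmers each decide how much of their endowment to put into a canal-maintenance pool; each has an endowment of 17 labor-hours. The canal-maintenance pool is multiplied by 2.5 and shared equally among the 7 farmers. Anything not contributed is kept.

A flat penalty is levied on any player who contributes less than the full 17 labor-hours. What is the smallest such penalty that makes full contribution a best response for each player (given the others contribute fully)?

Given the others contribute fully, the best deviation is to contribute 0 (any partial contribution still incurs the fine and gives up units whose private return 0.3571 is below 1).
Deviating from 17 to 0 saves 17 labor-hours but forfeits the deviator's share of the drop in the canal-maintenance pool: 2.5/7 × 17 = 6.07.
So the deviation gain is 17 − 6.07 = 10.93, and the fine must be at least 10.93 labor-hours to wipe it out.

10.93 labor-hours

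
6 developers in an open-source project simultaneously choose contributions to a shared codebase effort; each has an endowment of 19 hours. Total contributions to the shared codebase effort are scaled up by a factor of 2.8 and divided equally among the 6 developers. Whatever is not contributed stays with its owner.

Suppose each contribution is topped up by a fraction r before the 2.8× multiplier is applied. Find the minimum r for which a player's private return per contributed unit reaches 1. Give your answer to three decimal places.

1.143

With matching at rate r, one contributed unit becomes (1 + r) in the shared codebase effort and returns 2.8 × (1 + r) / 6 to the contributor.
Setting this equal to 1: 1 + r = 6/2.8 = 2.1429.
So the minimum matching rate is r = 2.1429 − 1 = 1.143.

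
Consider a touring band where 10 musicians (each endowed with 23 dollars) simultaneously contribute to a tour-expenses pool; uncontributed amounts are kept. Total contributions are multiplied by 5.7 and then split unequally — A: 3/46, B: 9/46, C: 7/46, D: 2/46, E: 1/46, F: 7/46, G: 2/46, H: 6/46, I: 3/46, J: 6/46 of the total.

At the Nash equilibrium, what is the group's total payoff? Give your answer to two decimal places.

338.10 dollars

For player j, contributing a unit is worthwhile iff 5.7 × (j's share) ≥ 1, i.e. iff j's share is at least 0.1754.
B alone (share 9/46) is above the threshold, contributing 23; the remaining 9 contribute 0. Total contributed: 23.
The tour-expenses pool pays out 5.7 × 23 = 131.10 in total (split across the unequal shares, but the aggregate is all that matters for the group sum).
The 9 free-riders keep 23 each, adding 207. Group total = 207 + 131.10 = 338.10.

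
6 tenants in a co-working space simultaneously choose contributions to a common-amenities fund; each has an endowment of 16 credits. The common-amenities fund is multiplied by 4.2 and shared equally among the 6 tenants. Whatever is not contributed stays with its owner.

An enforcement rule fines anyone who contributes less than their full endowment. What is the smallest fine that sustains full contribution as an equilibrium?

4.80 credits

Given the others contribute fully, the best deviation is to contribute 0 (any partial contribution still incurs the fine and gives up units whose private return 0.7000 is below 1).
Deviating from 16 to 0 saves 16 credits but forfeits the deviator's share of the drop in the common-amenities fund: 4.2/6 × 16 = 11.20.
So the deviation gain is 16 − 11.20 = 4.80, and the fine must be at least 4.80 credits to wipe it out.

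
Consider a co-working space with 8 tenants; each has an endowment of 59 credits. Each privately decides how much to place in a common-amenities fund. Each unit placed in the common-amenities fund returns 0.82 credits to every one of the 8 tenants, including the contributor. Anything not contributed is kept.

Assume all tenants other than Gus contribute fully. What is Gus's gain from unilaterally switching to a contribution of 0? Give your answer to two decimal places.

10.62 credits

Switching from a contribution of 59 to 0 lets Gus keep an extra 59 credits, but lowers the common-amenities fund by 59, which costs Gus their own share of that drop: 0.82 × 59 = 48.38.
Net gain = 59 − 48.38 = 10.62. The private return per contributed unit (0.82) is below 1, so free-riding is indeed the best response regardless of what the others do.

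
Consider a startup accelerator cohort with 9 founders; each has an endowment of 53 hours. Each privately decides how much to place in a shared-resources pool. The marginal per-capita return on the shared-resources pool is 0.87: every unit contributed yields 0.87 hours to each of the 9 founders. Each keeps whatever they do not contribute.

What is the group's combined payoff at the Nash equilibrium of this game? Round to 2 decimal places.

477.00 hours

The private return per contributed unit is 0.87 < 1, so contributing 0 is dominant for every player. At the Nash equilibrium everyone keeps their 53, and the group total is 9 × 53 = 477.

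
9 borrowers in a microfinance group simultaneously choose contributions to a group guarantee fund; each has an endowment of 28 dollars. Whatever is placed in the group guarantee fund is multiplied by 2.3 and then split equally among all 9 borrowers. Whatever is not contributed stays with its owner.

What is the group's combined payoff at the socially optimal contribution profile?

Each contributed unit returns 2.300 to the group as a whole (0.2556 to each of 9 players), which exceeds 1, so the social optimum is full contribution: group total = 2.300 × 252 = 579.60.

579.60 dollars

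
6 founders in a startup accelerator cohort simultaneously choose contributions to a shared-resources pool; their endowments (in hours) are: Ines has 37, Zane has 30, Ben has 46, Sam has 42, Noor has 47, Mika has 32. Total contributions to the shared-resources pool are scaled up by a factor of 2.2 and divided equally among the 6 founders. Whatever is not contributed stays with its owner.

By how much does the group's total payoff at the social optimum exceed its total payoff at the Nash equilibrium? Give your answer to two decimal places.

280.80 hours

The private return per contributed unit is 2.2/6 = 0.3667 < 1 for every player regardless of endowment, so the Nash equilibrium is zero contribution and the group total is Σ E_j = 37 + 30 + 46 + 42 + 47 + 32 = 234.
Each contributed unit returns 2.200 to the group, so the social optimum is full contribution by everyone: group total = 2.200 × 234 = 514.80.
Efficiency loss = (2.200 − 1) × 234 = 280.80.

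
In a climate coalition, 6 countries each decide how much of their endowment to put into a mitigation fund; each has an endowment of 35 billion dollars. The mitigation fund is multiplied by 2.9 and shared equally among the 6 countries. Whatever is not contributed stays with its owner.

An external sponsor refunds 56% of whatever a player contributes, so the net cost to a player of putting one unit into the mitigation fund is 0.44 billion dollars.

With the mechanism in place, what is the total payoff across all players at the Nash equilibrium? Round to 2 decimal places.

726.60 billion dollars

With the mechanism, a contributed unit returns (2.9/6) / 0.44 = 1.0985 per unit of net cost to the contributor — now above 1 — so contributing fully is weakly dominant for every player.
So the Nash equilibrium is full contribution by all 6; the group earns 6 × (35 × 0.56 + 2.9 × 35) = 726.60.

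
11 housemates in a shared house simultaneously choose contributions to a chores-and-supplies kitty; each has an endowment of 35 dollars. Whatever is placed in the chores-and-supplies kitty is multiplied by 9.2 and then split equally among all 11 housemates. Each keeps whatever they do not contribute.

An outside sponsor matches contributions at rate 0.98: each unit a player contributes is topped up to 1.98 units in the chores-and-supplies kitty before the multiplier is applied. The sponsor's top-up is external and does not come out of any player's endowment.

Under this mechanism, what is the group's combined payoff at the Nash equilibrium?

7013.16 dollars

With the mechanism, a contributed unit returns 9.2 × 1.98 / 11 = 1.6560 per unit of net cost to the contributor — now above 1 — so contributing fully is weakly dominant for every player.
At the Nash equilibrium everyone contributes 35. Group total payoff = 9.2 × 1.98 × 385 = 7013.16.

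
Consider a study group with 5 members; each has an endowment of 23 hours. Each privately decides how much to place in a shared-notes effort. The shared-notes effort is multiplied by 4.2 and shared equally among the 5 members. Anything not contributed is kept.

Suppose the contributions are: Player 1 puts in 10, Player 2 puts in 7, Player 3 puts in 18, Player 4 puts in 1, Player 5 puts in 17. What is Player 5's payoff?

50.52 hours

Total contributed: 10 + 7 + 18 + 1 + 17 = 53.
Each receives 4.2 × 53 / 5 = 44.52 from the shared-notes effort.
Player 5 keeps 23 − 17 = 6, so Player 5's payoff is 6 + 44.52 = 50.52.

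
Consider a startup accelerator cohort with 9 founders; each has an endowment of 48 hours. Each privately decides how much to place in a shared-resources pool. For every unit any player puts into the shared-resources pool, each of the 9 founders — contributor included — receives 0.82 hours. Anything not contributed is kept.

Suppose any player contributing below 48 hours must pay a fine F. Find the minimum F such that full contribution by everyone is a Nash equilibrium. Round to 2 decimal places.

8.64 hours

Given the others contribute fully, the best deviation is to contribute 0 (any partial contribution still incurs the fine and gives up units whose private return 0.82 is below 1).
Deviating from 48 to 0 saves 48 hours but forfeits the deviator's share of the drop in the shared-resources pool: 0.82 × 48 = 39.36.
So the deviation gain is 48 − 39.36 = 8.64, and the fine must be at least 8.64 hours to wipe it out.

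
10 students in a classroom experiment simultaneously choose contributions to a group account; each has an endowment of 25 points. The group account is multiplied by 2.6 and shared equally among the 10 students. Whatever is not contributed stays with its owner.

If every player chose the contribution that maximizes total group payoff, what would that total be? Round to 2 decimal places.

Each contributed unit returns 2.600 to the group as a whole (0.2600 to each of 10 players), which exceeds 1, so the social optimum is full contribution: group total = 2.600 × 250 = 650.00.

650.00 points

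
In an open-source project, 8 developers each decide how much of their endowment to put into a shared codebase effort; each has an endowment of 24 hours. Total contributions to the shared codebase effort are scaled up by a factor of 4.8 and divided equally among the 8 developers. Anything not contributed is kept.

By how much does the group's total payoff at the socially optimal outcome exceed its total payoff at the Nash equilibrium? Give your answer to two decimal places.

729.60 hours

Each contributed unit returns 4.8/8 = 0.6000 to its contributor — below 1 — so contributing 0 is dominant for every player. At the Nash equilibrium everyone keeps their 24, and the group total is 8 × 24 = 192.
Each contributed unit returns 4.800 to the group as a whole (0.6000 to each of 8 players), which exceeds 1, so the social optimum is full contribution: group total = 4.800 × 192 = 921.60.
Efficiency loss = 921.60 − 192 = 729.60.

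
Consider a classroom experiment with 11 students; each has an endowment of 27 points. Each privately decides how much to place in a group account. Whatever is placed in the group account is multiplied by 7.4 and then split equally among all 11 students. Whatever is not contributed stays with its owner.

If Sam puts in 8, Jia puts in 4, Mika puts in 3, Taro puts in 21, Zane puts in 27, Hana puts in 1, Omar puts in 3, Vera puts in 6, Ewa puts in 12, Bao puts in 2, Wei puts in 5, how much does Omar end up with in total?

85.89 points

Total contributed: 8 + 4 + 3 + 21 + 27 + 1 + 3 + 6 + 12 + 2 + 5 = 92.
Each receives 7.4 × 92 / 11 = 61.89 from the group account.
Omar keeps 27 − 3 = 24, so Omar's payoff is 24 + 61.89 = 85.89.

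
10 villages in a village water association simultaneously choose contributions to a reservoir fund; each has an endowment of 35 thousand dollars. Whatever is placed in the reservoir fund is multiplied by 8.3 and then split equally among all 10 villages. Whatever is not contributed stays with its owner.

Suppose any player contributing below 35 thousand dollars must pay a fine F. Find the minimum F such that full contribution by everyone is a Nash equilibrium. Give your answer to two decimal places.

Given the others contribute fully, the best deviation is to contribute 0 (any partial contribution still incurs the fine and gives up units whose private return 0.8300 is below 1).
Deviating from 35 to 0 saves 35 thousand dollars but forfeits the deviator's share of the drop in the reservoir fund: 8.3/10 × 35 = 29.05.
So the deviation gain is 35 − 29.05 = 5.95, and the fine must be at least 5.95 thousand dollars to wipe it out.

5.95 thousand dollars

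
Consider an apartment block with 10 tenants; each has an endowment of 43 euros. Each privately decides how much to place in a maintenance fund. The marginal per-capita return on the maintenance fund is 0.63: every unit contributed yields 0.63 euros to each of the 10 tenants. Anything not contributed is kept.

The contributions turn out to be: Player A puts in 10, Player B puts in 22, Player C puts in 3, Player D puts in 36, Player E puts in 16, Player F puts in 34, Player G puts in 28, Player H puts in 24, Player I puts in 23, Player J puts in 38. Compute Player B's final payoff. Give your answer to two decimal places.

168.42 euros

Total contributed: 10 + 22 + 3 + 36 + 16 + 34 + 28 + 24 + 23 + 38 = 234.
Each receives 0.63 × 234 = 147.42 from the maintenance fund.
Player B keeps 43 − 22 = 21, so Player B's payoff is 21 + 147.42 = 168.42.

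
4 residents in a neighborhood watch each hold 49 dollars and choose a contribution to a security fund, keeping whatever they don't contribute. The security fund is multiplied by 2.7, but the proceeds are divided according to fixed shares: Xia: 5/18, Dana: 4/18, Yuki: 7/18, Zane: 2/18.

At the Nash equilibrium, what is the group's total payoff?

For player j, contributing a unit is worthwhile iff 2.7 × (j's share) ≥ 1, i.e. iff j's share is at least 0.3704.
Only Yuki (7/18) clears that bar, contributing 49; the remaining 3 contribute 0. Total contributed: 49.
The security fund pays out 2.7 × 49 = 132.30 in total (split across the unequal shares, but the aggregate is all that matters for the group sum).
The 3 free-riders keep 49 each, adding 147. Group total = 147 + 132.30 = 279.30.

279.30 dollars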